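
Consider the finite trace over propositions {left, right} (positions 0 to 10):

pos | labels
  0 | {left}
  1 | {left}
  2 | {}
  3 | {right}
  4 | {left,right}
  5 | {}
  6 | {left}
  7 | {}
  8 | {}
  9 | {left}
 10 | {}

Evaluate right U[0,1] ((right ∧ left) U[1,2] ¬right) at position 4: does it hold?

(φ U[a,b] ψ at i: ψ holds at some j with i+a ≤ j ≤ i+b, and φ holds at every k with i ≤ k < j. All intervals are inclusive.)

Holds

Need some j in [4,5] with ((right ∧ left) U[1,2] ¬right), and right at every k in [4,j-1].
  j=4: ((right ∧ left) U[1,2] ¬right) holds; no prefix to check → satisfied.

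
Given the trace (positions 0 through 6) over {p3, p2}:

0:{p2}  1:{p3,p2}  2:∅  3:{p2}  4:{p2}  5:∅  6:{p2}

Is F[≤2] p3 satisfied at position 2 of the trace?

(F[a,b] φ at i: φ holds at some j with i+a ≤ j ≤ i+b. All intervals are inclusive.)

Does not hold

Check p3 at each j in [2,4]:
  j=2: false
  j=3: false
  j=4: false
No position in the window satisfies it → formula fails.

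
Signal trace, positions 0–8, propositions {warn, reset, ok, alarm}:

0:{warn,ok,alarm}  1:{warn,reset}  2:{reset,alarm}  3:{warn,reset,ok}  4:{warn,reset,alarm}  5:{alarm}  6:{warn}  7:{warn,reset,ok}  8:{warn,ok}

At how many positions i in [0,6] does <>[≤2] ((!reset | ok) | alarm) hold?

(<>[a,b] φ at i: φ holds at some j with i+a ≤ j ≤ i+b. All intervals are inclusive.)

Evaluate at each i in [0,6]:
  i=0: ✓ (witness j=0)
  i=1: ✓ (witness j=2)
  i=2: ✓ (witness j=2)
  i=3: ✓ (witness j=3)
  i=4: ✓ (witness j=4)
  i=5: ✓ (witness j=5)
  i=6: ✓ (witness j=6)
Positions where it holds: {0, 1, 2, 3, 4, 5, 6} → 7.

7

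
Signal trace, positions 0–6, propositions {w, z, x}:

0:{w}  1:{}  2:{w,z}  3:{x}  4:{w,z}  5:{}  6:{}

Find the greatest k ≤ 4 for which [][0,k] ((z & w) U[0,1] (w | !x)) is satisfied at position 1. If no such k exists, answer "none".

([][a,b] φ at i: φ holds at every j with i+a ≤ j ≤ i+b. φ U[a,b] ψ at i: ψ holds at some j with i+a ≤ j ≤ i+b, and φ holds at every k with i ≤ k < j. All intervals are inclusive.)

((z & w) U[0,1] (w | !x)) must hold from j=1 onward; find where it first fails.
  j=1: holds
  j=2: holds
  j=3: fails
Holds on [1,2], so largest k = 1.

1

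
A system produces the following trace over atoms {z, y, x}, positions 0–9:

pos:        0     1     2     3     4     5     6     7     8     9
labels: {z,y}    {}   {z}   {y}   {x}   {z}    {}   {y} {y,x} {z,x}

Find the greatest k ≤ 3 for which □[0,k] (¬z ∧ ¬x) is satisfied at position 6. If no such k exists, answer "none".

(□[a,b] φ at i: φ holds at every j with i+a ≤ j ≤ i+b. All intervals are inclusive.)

(¬z ∧ ¬x) must hold from j=6 onward; find where it first fails.
  j=6: holds
  j=7: holds
  j=8: fails
Holds on [6,7], so largest k = 1.

1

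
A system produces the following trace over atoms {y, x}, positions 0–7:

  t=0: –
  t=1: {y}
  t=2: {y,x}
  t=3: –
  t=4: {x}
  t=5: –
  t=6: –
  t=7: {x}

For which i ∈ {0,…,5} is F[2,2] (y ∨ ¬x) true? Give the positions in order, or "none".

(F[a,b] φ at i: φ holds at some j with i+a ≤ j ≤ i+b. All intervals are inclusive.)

Evaluate at each i in [0,5]:
  i=0: ✓ (witness j=2)
  i=1: ✓ (witness j=3)
  i=2: ✗ (none in [4,4])
  i=3: ✓ (witness j=5)
  i=4: ✓ (witness j=6)
  i=5: ✗ (none in [7,7])

0, 1, 3, 4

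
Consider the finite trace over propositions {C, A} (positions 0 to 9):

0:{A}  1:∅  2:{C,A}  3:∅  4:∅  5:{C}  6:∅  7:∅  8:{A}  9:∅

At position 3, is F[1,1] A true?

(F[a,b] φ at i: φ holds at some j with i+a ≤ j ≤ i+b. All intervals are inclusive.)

Check A at each j in [4,4]:
  j=4: false
No position in the window satisfies it → formula fails.

No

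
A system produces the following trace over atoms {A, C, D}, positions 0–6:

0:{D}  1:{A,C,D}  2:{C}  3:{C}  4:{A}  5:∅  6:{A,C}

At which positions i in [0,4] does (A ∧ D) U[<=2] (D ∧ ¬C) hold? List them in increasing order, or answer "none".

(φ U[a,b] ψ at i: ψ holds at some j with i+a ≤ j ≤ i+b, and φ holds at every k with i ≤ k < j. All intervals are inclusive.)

Evaluate at each i in [0,4]:
  i=0: ✓ (rhs at j=0)
  i=1: ✗ (no rhs in [1,3])
  i=2: ✗ (no rhs in [2,4])
  i=3: ✗ (no rhs in [3,5])
  i=4: ✗ (no rhs in [4,6])

0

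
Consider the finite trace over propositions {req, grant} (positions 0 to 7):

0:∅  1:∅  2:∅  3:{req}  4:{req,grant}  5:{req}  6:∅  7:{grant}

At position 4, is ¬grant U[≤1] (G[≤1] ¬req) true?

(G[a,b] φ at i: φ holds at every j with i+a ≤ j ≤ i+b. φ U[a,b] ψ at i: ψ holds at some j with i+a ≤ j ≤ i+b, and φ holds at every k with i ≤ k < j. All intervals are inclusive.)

Need some j in [4,5] with G[≤1] ¬req, and ¬grant at every k in [4,j-1].
  j=4: G[≤1] ¬req — fails at 4.
  j=5: G[≤1] ¬req — fails at 5.
No j in the window works → until fails.

No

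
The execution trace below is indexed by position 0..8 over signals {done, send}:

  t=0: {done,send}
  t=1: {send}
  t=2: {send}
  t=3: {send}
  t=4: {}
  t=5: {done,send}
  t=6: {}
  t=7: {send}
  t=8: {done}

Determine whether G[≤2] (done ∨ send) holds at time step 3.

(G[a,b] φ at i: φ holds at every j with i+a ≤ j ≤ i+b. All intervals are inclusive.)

False

Check (done ∨ send) at every j in [3,5]:
  j=3: true
  j=4: false
  j=5: true
Fails at j=4 → formula fails.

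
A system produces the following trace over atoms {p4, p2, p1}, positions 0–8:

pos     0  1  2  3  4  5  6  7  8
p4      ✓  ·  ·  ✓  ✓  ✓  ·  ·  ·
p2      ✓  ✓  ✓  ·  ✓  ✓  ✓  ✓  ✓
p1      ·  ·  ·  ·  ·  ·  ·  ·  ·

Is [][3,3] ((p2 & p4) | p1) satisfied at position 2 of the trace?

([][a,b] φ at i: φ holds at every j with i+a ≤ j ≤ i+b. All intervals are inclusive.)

Check ((p2 & p4) | p1) at every j in [5,5]:
  j=5: true
All positions satisfy it → formula holds.

True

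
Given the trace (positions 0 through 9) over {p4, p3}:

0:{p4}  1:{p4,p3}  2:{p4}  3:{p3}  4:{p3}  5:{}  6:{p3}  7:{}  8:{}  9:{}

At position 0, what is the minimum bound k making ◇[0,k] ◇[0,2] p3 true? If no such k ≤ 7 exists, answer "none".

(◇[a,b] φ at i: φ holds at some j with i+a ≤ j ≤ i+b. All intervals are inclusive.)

Scan j = 0,1,… for ◇[0,2] p3:
  j=0: holds
First hit at j=0, so smallest k = 0-0 = 0.

0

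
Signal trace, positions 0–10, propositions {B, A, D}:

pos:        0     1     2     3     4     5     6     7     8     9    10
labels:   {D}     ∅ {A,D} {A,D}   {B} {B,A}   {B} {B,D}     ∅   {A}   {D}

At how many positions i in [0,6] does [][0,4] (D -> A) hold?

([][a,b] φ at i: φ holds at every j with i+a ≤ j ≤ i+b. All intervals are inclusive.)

2

Evaluate at each i in [0,6]:
  i=0: ✗ (fails at j=0)
  i=1: ✓ (all of [1,5])
  i=2: ✓ (all of [2,6])
  i=3: ✗ (fails at j=7)
  i=4: ✗ (fails at j=7)
  i=5: ✗ (fails at j=7)
  i=6: ✗ (fails at j=7)
Positions where it holds: {1, 2} → 2.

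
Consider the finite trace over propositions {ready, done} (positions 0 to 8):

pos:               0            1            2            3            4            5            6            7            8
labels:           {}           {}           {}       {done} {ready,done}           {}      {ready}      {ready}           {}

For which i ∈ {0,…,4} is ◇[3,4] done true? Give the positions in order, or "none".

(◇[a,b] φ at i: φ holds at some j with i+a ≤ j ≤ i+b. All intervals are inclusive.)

0, 1

Evaluate at each i in [0,4]:
  i=0: ✓ (witness j=3)
  i=1: ✓ (witness j=4)
  i=2: ✗ (none in [5,6])
  i=3: ✗ (none in [6,7])
  i=4: ✗ (none in [7,8])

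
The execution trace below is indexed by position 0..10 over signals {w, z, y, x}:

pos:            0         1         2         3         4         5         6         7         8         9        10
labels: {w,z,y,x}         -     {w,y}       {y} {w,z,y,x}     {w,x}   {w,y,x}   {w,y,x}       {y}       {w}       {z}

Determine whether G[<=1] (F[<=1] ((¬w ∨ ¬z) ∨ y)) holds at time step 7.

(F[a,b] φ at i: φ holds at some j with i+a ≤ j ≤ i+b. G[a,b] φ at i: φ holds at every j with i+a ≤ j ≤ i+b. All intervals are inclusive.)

Check F[<=1] ((¬w ∨ ¬z) ∨ y) at every j in [7,8]:
  j=7: holds (witness at 7)
  j=8: holds (witness at 8)
All positions satisfy it → formula holds.

Holds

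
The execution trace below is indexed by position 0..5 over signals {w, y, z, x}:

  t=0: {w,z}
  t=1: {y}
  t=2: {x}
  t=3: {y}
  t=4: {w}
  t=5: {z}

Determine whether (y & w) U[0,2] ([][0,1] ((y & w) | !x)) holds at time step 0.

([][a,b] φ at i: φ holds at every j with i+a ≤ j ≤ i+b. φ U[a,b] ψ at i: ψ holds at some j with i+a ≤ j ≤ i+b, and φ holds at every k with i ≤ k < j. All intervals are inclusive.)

Need some j in [0,2] with [][0,1] ((y & w) | !x), and (y & w) at every k in [0,j-1].
  j=0: [][0,1] ((y & w) | !x) holds; no prefix to check → satisfied.

Yes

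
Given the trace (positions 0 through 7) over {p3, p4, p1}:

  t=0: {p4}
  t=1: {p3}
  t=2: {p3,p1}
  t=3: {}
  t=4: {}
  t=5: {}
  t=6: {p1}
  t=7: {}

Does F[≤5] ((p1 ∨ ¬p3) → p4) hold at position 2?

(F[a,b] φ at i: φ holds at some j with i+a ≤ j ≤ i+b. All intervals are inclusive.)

Check ((p1 ∨ ¬p3) → p4) at each j in [2,7]:
  j=2: false
  j=3: false
  j=4: false
  j=5: false
  j=6: false
  j=7: false
No position in the window satisfies it → formula fails.

Does not hold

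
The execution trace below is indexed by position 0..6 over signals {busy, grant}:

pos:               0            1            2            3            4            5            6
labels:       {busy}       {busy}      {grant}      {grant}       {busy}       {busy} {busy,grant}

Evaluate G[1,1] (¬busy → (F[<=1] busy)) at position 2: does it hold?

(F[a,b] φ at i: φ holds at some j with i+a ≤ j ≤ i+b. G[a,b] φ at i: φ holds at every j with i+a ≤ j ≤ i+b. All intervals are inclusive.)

Holds

Check (¬busy → (F[<=1] busy)) at every j in [3,3]:
  j=3: antecedent true; consequent holds (witness at 4) → ✓
All positions satisfy it → formula holds.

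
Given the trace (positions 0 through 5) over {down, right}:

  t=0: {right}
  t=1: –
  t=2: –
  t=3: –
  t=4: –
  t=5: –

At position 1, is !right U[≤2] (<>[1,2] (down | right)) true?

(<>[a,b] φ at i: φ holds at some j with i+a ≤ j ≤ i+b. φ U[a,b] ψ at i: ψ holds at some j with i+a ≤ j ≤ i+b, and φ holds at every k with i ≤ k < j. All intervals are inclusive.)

Need some j in [1,3] with <>[1,2] (down | right), and !right at every k in [1,j-1].
  j=1: <>[1,2] (down | right) — fails (none in [2,3]).
  j=2: <>[1,2] (down | right) — fails (none in [3,4]).
  j=3: <>[1,2] (down | right) — fails (none in [4,5]).
No j in the window works → until fails.

Does not hold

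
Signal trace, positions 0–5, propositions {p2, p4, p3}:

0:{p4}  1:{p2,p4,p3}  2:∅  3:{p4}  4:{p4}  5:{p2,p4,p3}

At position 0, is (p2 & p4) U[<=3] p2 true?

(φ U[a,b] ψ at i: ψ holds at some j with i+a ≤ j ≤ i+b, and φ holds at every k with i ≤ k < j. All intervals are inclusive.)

No

Need some j in [0,3] with p2, and (p2 & p4) at every k in [0,j-1].
  j=0: p2 false.
  j=1: p2 holds, but (p2 & p4) fails at k=0 → not this j.
  j=2: p2 false.
  j=3: p2 false.
No j in the window works → until fails.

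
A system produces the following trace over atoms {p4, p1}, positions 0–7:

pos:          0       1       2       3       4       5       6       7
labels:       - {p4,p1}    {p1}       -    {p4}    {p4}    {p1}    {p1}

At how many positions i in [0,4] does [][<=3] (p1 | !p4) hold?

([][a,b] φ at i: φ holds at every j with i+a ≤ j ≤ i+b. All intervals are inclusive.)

1

Evaluate at each i in [0,4]:
  i=0: ✓ (all of [0,3])
  i=1: ✗ (fails at j=4)
  i=2: ✗ (fails at j=4)
  i=3: ✗ (fails at j=4)
  i=4: ✗ (fails at j=4)
Positions where it holds: {0} → 1.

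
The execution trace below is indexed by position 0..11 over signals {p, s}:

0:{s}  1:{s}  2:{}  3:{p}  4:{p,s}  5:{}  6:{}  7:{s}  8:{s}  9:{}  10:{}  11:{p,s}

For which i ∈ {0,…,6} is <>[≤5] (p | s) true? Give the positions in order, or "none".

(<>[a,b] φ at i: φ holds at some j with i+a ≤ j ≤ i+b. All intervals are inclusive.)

Evaluate at each i in [0,6]:
  i=0: ✓ (witness j=0)
  i=1: ✓ (witness j=1)
  i=2: ✓ (witness j=3)
  i=3: ✓ (witness j=3)
  i=4: ✓ (witness j=4)
  i=5: ✓ (witness j=7)
  i=6: ✓ (witness j=7)

0, 1, 2, 3, 4, 5, 6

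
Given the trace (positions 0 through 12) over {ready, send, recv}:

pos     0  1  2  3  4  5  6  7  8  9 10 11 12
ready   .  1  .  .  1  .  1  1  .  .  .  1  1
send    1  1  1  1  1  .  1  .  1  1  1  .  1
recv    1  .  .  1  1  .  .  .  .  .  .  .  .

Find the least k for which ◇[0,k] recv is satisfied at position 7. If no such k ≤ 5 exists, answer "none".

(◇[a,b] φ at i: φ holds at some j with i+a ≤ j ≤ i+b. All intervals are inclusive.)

none

Scan j = 7,8,… for recv:
  j=7: fails
  j=8: fails
  j=9: fails
  j=10: fails
  j=11: fails
  j=12: fails
No j in [7,12] satisfies it → none.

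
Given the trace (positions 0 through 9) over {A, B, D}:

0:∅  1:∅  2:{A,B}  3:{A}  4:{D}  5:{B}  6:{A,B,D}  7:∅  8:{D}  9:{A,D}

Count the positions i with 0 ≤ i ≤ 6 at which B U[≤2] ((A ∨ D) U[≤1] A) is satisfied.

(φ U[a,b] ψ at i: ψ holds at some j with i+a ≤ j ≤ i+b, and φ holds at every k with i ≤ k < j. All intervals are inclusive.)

Evaluate at each i in [0,6]:
  i=0: ✗ (lhs fails at k=0 before rhs at j=2)
  i=1: ✗ (lhs fails at k=1 before rhs at j=2)
  i=2: ✓ (rhs at j=2)
  i=3: ✓ (rhs at j=3)
  i=4: ✗ (lhs fails at k=4 before rhs at j=6)
  i=5: ✓ (rhs at j=6; lhs holds on [5,5])
  i=6: ✓ (rhs at j=6)
Positions where it holds: {2, 3, 5, 6} → 4.

4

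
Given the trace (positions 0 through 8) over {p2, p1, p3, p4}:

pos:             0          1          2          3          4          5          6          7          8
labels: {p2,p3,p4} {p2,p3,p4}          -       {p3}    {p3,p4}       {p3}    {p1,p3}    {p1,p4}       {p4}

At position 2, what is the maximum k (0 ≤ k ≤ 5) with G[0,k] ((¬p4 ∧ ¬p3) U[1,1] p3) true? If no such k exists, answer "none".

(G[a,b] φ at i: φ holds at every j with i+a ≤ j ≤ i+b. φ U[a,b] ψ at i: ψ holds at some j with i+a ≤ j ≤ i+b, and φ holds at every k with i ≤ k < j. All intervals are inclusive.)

0

((¬p4 ∧ ¬p3) U[1,1] p3) must hold from j=2 onward; find where it first fails.
  j=2: holds
  j=3: fails
Holds on [2,2], so largest k = 0.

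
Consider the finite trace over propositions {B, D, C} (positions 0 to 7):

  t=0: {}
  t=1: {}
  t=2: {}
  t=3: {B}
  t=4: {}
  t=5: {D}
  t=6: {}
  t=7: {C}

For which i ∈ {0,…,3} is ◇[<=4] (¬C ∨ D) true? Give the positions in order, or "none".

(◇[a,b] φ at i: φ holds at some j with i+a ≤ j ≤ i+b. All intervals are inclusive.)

Evaluate at each i in [0,3]:
  i=0: ✓ (witness j=0)
  i=1: ✓ (witness j=1)
  i=2: ✓ (witness j=2)
  i=3: ✓ (witness j=3)

0, 1, 2, 3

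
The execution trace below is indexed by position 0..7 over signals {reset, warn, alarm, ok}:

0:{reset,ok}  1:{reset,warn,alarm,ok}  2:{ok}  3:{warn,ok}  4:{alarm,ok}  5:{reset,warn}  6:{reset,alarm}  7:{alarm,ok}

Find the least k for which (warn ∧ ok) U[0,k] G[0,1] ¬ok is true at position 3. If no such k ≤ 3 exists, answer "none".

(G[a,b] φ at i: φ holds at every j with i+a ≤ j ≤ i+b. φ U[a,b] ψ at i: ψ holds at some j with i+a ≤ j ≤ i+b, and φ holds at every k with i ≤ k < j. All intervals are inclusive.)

none

Need earliest j ≥ 3 with G[0,1] ¬ok, and (warn ∧ ok) at every k in [3,j-1].
  j=3: rhs fails.
  j=4: rhs fails.
  j=5: rhs holds but lhs fails at k=4.
  j=6: rhs fails.
No witness within the range → none.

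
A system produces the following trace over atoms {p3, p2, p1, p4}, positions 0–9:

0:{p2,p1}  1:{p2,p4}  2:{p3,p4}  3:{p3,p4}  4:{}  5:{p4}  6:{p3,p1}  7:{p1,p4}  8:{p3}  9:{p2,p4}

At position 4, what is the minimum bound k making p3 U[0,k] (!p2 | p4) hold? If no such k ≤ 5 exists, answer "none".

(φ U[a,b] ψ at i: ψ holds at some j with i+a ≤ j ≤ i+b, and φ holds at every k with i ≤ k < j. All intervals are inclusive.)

0

Need earliest j ≥ 4 with (!p2 | p4), and p3 at every k in [4,j-1].
  j=4: rhs holds (empty prefix). k = 0.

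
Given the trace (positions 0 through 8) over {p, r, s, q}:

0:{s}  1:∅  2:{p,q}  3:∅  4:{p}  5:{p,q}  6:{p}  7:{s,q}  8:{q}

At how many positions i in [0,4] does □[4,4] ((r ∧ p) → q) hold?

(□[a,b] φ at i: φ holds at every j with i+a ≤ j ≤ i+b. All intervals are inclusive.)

Evaluate at each i in [0,4]:
  i=0: ✓ (all of [4,4])
  i=1: ✓ (all of [5,5])
  i=2: ✓ (all of [6,6])
  i=3: ✓ (all of [7,7])
  i=4: ✓ (all of [8,8])
Positions where it holds: {0, 1, 2, 3, 4} → 5.

5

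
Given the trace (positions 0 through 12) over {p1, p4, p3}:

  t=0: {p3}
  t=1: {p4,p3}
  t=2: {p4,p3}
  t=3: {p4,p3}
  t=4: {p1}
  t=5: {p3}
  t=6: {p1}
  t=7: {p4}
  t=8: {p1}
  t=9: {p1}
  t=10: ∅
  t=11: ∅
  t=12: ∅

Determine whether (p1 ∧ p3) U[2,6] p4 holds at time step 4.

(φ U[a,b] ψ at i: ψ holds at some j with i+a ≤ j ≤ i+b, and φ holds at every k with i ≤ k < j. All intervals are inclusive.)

Does not hold

Need some j in [6,10] with p4, and (p1 ∧ p3) at every k in [4,j-1].
  j=6: p4 false.
  j=7: p4 holds, but (p1 ∧ p3) fails at k=4 → not this j.
  j=8: p4 false.
  j=9: p4 false.
  j=10: p4 false.
No j in the window works → until fails.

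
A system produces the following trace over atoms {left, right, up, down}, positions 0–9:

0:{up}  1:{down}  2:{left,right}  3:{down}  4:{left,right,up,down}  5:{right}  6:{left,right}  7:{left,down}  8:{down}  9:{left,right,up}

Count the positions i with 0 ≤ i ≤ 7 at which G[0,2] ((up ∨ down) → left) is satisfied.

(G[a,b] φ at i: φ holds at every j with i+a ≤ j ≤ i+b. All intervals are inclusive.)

2

Evaluate at each i in [0,7]:
  i=0: ✗ (fails at j=0)
  i=1: ✗ (fails at j=1)
  i=2: ✗ (fails at j=3)
  i=3: ✗ (fails at j=3)
  i=4: ✓ (all of [4,6])
  i=5: ✓ (all of [5,7])
  i=6: ✗ (fails at j=8)
  i=7: ✗ (fails at j=8)
Positions where it holds: {4, 5} → 2.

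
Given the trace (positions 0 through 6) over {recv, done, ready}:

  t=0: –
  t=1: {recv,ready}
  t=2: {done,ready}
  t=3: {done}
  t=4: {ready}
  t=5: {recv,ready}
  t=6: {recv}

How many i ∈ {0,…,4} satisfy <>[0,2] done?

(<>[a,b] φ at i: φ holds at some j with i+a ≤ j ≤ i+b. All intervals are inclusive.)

4

Evaluate at each i in [0,4]:
  i=0: ✓ (witness j=2)
  i=1: ✓ (witness j=2)
  i=2: ✓ (witness j=2)
  i=3: ✓ (witness j=3)
  i=4: ✗ (none in [4,6])
Positions where it holds: {0, 1, 2, 3} → 4.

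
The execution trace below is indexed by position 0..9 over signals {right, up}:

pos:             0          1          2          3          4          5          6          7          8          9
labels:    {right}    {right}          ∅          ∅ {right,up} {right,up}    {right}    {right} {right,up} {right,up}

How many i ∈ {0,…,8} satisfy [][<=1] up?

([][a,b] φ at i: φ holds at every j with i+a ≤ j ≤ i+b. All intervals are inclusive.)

2

Evaluate at each i in [0,8]:
  i=0: ✗ (fails at j=0)
  i=1: ✗ (fails at j=1)
  i=2: ✗ (fails at j=2)
  i=3: ✗ (fails at j=3)
  i=4: ✓ (all of [4,5])
  i=5: ✗ (fails at j=6)
  i=6: ✗ (fails at j=6)
  i=7: ✗ (fails at j=7)
  i=8: ✓ (all of [8,9])
Positions where it holds: {4, 8} → 2.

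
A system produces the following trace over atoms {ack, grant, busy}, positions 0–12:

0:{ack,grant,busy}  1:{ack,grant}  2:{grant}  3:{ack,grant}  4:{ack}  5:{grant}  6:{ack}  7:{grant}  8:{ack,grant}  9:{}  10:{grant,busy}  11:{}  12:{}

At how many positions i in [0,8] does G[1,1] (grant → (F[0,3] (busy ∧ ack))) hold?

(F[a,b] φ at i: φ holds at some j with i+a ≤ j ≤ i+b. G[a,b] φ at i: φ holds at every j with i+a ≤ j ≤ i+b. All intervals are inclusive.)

Evaluate at each i in [0,8]:
  i=0: ✗ (fails at j=1)
  i=1: ✗ (fails at j=2)
  i=2: ✗ (fails at j=3)
  i=3: ✓ (all of [4,4])
  i=4: ✗ (fails at j=5)
  i=5: ✓ (all of [6,6])
  i=6: ✗ (fails at j=7)
  i=7: ✗ (fails at j=8)
  i=8: ✓ (all of [9,9])
Positions where it holds: {3, 5, 8} → 3.

3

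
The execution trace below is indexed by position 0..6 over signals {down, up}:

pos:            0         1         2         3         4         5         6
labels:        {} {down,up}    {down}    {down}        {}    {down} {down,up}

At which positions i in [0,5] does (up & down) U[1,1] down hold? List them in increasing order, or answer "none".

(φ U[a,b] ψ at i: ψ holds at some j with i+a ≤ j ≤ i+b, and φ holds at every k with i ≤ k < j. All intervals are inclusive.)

Evaluate at each i in [0,5]:
  i=0: ✗ (lhs fails at k=0 before rhs at j=1)
  i=1: ✓ (rhs at j=2; lhs holds on [1,1])
  i=2: ✗ (lhs fails at k=2 before rhs at j=3)
  i=3: ✗ (no rhs in [4,4])
  i=4: ✗ (lhs fails at k=4 before rhs at j=5)
  i=5: ✗ (lhs fails at k=5 before rhs at j=6)

1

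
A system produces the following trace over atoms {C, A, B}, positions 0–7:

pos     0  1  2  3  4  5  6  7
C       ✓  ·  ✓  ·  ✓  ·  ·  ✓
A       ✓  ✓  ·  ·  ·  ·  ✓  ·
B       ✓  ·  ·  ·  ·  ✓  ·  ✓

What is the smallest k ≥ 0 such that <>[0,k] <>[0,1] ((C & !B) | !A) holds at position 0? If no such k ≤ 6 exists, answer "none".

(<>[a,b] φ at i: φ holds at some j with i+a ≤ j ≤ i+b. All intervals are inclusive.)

1

Scan j = 0,1,… for <>[0,1] ((C & !B) | !A):
  j=0: fails
  j=1: holds
First hit at j=1, so smallest k = 1-0 = 1.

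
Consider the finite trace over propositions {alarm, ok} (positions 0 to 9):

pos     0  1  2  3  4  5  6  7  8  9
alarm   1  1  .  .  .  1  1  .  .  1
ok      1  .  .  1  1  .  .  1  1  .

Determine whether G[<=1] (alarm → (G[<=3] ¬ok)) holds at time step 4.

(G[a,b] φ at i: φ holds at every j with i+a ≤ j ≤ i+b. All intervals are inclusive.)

False

Check (alarm → (G[<=3] ¬ok)) at every j in [4,5]:
  j=4: antecedent false → ✓
  j=5: antecedent true; consequent fails at 7 → ✗
Fails at j=5 → formula fails.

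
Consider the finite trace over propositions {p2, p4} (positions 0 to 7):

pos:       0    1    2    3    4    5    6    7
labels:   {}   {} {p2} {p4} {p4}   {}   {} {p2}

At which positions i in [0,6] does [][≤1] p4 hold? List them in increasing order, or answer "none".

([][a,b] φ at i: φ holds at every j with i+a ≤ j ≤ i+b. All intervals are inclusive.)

Evaluate at each i in [0,6]:
  i=0: ✗ (fails at j=0)
  i=1: ✗ (fails at j=1)
  i=2: ✗ (fails at j=2)
  i=3: ✓ (all of [3,4])
  i=4: ✗ (fails at j=5)
  i=5: ✗ (fails at j=5)
  i=6: ✗ (fails at j=6)

3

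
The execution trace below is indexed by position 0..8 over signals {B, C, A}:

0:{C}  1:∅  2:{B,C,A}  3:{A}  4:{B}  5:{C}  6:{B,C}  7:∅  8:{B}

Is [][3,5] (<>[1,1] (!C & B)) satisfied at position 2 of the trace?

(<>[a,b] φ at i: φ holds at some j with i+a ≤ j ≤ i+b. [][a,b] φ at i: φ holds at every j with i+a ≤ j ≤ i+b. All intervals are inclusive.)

Check <>[1,1] (!C & B) at every j in [5,7]:
  j=5: fails (none in [6,6])
  j=6: fails (none in [7,7])
  j=7: holds (witness at 8)
Fails at j=5 → formula fails.

False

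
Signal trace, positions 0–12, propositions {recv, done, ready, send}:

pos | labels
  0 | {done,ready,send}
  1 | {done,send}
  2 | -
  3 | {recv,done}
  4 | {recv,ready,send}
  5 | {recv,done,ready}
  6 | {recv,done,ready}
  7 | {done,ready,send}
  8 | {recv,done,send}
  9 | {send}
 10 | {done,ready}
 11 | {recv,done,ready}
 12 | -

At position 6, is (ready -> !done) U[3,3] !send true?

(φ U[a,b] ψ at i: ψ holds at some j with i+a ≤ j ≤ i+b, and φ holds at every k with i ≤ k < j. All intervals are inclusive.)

Does not hold

Need some j in [9,9] with !send, and (ready -> !done) at every k in [6,j-1].
  j=9: !send false.
No j in the window works → until fails.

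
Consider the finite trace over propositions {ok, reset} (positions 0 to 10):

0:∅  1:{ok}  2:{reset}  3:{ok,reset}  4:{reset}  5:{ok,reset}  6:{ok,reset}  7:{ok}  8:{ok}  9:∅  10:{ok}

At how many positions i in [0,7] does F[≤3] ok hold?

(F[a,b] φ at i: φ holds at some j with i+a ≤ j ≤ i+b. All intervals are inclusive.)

8

Evaluate at each i in [0,7]:
  i=0: ✓ (witness j=1)
  i=1: ✓ (witness j=1)
  i=2: ✓ (witness j=3)
  i=3: ✓ (witness j=3)
  i=4: ✓ (witness j=5)
  i=5: ✓ (witness j=5)
  i=6: ✓ (witness j=6)
  i=7: ✓ (witness j=7)
Positions where it holds: {0, 1, 2, 3, 4, 5, 6, 7} → 8.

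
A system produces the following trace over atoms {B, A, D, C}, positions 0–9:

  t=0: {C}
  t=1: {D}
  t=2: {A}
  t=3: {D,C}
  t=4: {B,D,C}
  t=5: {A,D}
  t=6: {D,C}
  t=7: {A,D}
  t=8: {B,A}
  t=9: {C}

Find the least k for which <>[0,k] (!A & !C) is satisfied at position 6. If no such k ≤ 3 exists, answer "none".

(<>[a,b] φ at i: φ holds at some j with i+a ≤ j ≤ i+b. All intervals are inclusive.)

Scan j = 6,7,… for (!A & !C):
  j=6: fails
  j=7: fails
  j=8: fails
  j=9: fails
No j in [6,9] satisfies it → none.

none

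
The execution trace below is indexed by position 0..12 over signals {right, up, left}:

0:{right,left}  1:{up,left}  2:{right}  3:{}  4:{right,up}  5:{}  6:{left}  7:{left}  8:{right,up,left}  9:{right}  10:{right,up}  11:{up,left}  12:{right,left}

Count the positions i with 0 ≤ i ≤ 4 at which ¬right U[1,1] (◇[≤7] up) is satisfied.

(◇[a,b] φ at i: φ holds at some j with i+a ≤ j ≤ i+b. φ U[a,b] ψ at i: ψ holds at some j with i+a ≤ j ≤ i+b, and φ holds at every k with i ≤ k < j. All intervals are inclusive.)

Evaluate at each i in [0,4]:
  i=0: ✗ (lhs fails at k=0 before rhs at j=1)
  i=1: ✓ (rhs at j=2; lhs holds on [1,1])
  i=2: ✗ (lhs fails at k=2 before rhs at j=3)
  i=3: ✓ (rhs at j=4; lhs holds on [3,3])
  i=4: ✗ (lhs fails at k=4 before rhs at j=5)
Positions where it holds: {1, 3} → 2.

2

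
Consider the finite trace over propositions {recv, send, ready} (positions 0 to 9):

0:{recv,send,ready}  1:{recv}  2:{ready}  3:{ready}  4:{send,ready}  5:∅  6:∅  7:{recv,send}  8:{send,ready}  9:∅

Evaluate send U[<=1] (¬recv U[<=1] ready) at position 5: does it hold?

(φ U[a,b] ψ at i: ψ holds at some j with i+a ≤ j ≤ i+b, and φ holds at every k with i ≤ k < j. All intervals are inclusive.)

Need some j in [5,6] with (¬recv U[<=1] ready), and send at every k in [5,j-1].
  j=5: (¬recv U[<=1] ready) — fails.
  j=6: (¬recv U[<=1] ready) — fails.
No j in the window works → until fails.

Does not hold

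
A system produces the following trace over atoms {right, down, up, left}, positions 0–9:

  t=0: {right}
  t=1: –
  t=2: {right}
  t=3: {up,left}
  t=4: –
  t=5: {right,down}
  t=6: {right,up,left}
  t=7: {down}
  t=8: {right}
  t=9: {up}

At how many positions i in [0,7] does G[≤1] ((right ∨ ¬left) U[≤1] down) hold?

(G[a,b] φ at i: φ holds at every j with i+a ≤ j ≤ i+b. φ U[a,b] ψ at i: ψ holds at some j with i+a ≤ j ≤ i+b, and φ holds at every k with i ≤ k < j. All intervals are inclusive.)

3

Evaluate at each i in [0,7]:
  i=0: ✗ (fails at j=0)
  i=1: ✗ (fails at j=1)
  i=2: ✗ (fails at j=2)
  i=3: ✗ (fails at j=3)
  i=4: ✓ (all of [4,5])
  i=5: ✓ (all of [5,6])
  i=6: ✓ (all of [6,7])
  i=7: ✗ (fails at j=8)
Positions where it holds: {4, 5, 6} → 3.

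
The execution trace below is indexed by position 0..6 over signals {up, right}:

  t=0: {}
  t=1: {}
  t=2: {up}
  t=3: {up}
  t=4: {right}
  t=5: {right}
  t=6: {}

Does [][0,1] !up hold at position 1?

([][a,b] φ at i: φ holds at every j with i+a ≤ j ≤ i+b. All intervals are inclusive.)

Does not hold

Check !up at every j in [1,2]:
  j=1: true
  j=2: false
Fails at j=2 → formula fails.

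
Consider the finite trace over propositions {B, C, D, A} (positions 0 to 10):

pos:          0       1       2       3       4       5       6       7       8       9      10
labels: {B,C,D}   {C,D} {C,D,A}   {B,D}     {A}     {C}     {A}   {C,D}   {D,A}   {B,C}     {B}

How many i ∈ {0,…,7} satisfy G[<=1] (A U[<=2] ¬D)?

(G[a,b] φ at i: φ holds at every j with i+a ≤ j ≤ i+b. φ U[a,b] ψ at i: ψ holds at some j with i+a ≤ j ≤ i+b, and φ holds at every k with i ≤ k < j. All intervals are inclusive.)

2

Evaluate at each i in [0,7]:
  i=0: ✗ (fails at j=0)
  i=1: ✗ (fails at j=1)
  i=2: ✗ (fails at j=2)
  i=3: ✗ (fails at j=3)
  i=4: ✓ (all of [4,5])
  i=5: ✓ (all of [5,6])
  i=6: ✗ (fails at j=7)
  i=7: ✗ (fails at j=7)
Positions where it holds: {4, 5} → 2.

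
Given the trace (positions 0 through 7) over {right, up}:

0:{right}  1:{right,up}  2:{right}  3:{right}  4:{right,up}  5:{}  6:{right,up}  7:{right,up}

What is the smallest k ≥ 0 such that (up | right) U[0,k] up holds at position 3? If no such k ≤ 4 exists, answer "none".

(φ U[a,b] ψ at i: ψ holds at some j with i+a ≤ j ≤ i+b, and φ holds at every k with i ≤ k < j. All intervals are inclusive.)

Need earliest j ≥ 3 with up, and (up | right) at every k in [3,j-1].
  j=3: rhs fails.
  j=4: rhs holds; lhs holds on [3,3]. k = 1.

1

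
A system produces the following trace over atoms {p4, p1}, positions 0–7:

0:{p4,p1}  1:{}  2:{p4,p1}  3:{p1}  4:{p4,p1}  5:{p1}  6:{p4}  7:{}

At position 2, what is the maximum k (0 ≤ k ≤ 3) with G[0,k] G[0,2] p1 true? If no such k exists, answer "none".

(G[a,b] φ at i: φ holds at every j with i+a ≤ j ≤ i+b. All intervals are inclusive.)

G[0,2] p1 must hold from j=2 onward; find where it first fails.
  j=2: holds
  j=3: holds
  j=4: fails
Holds on [2,3], so largest k = 1.

1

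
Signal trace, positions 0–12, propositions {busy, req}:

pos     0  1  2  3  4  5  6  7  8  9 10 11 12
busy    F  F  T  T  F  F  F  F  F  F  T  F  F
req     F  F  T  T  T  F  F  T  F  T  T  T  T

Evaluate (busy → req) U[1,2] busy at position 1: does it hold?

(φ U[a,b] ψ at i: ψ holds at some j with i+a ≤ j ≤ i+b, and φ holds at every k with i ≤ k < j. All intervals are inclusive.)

Need some j in [2,3] with busy, and (busy → req) at every k in [1,j-1].
  j=2: busy holds; (busy → req) holds at every k in [1,1] → satisfied.

True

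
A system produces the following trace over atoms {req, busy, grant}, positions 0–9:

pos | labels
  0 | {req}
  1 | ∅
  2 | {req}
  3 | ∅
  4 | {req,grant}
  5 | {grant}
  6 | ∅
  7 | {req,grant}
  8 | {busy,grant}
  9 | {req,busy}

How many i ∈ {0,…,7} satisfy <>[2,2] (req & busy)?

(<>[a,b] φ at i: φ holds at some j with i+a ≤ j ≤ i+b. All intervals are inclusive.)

1

Evaluate at each i in [0,7]:
  i=0: ✗ (none in [2,2])
  i=1: ✗ (none in [3,3])
  i=2: ✗ (none in [4,4])
  i=3: ✗ (none in [5,5])
  i=4: ✗ (none in [6,6])
  i=5: ✗ (none in [7,7])
  i=6: ✗ (none in [8,8])
  i=7: ✓ (witness j=9)
Positions where it holds: {7} → 1.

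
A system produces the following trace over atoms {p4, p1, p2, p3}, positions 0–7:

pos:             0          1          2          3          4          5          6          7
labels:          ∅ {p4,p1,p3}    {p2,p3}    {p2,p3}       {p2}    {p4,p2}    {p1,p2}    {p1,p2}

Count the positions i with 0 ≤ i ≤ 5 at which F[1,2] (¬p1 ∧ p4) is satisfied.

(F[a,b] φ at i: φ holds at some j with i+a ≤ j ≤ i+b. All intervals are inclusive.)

Evaluate at each i in [0,5]:
  i=0: ✗ (none in [1,2])
  i=1: ✗ (none in [2,3])
  i=2: ✗ (none in [3,4])
  i=3: ✓ (witness j=5)
  i=4: ✓ (witness j=5)
  i=5: ✗ (none in [6,7])
Positions where it holds: {3, 4} → 2.

2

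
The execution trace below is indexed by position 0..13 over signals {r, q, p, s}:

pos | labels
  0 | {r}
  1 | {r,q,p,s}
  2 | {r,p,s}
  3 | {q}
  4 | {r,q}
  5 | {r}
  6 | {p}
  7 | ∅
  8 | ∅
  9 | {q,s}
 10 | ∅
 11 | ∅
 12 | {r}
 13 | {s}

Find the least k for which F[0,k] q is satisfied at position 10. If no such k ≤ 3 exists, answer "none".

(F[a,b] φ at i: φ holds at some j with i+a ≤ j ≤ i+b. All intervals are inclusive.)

none

Scan j = 10,11,… for q:
  j=10: fails
  j=11: fails
  j=12: fails
  j=13: fails
No j in [10,13] satisfies it → none.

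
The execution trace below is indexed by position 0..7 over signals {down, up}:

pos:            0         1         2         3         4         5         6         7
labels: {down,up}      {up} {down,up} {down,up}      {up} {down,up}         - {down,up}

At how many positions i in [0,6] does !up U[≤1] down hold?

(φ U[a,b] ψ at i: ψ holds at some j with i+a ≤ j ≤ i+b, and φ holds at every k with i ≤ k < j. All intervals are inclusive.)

5

Evaluate at each i in [0,6]:
  i=0: ✓ (rhs at j=0)
  i=1: ✗ (lhs fails at k=1 before rhs at j=2)
  i=2: ✓ (rhs at j=2)
  i=3: ✓ (rhs at j=3)
  i=4: ✗ (lhs fails at k=4 before rhs at j=5)
  i=5: ✓ (rhs at j=5)
  i=6: ✓ (rhs at j=7; lhs holds on [6,6])
Positions where it holds: {0, 2, 3, 5, 6} → 5.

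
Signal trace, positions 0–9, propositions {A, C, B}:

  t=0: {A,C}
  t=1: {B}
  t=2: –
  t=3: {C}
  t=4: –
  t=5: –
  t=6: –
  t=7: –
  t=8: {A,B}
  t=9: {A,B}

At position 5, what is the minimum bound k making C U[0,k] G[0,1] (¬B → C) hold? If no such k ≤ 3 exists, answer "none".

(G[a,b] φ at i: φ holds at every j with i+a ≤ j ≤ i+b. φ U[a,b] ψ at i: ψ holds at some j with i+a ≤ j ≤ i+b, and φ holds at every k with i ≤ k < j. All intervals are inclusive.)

none

Need earliest j ≥ 5 with G[0,1] (¬B → C), and C at every k in [5,j-1].
  j=5: rhs fails.
  j=6: rhs fails.
  j=7: rhs fails.
  j=8: rhs holds but lhs fails at k=5.
No witness within the range → none.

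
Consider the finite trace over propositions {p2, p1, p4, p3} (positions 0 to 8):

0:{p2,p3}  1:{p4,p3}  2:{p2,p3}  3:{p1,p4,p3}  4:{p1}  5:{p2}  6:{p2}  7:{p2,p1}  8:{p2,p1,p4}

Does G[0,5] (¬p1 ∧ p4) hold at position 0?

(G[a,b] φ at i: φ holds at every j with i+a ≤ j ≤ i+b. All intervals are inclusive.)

Check (¬p1 ∧ p4) at every j in [0,5]:
  j=0: false
  j=1: true
  j=2: false
  j=3: false
  j=4: false
  j=5: false
Fails at j=0 → formula fails.

False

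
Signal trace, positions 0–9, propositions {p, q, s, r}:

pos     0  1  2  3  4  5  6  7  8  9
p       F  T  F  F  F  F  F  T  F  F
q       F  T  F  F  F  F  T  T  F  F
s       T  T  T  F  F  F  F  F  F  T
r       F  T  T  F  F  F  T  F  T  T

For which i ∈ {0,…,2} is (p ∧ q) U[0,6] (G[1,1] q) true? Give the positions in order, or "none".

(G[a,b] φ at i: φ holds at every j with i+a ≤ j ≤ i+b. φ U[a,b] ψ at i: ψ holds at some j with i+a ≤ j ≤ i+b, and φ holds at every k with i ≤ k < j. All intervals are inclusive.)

Evaluate at each i in [0,2]:
  i=0: ✓ (rhs at j=0)
  i=1: ✗ (lhs fails at k=2 before rhs at j=5)
  i=2: ✗ (lhs fails at k=2 before rhs at j=5)

0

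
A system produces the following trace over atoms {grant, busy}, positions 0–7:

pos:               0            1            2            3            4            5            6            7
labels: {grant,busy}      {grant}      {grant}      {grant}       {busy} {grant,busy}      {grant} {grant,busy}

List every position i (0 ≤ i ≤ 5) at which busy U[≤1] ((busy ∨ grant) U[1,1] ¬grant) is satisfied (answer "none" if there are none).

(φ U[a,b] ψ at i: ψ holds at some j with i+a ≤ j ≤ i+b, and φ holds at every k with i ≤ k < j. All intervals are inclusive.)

Evaluate at each i in [0,5]:
  i=0: ✗ (no rhs in [0,1])
  i=1: ✗ (no rhs in [1,2])
  i=2: ✗ (lhs fails at k=2 before rhs at j=3)
  i=3: ✓ (rhs at j=3)
  i=4: ✗ (no rhs in [4,5])
  i=5: ✗ (no rhs in [5,6])

3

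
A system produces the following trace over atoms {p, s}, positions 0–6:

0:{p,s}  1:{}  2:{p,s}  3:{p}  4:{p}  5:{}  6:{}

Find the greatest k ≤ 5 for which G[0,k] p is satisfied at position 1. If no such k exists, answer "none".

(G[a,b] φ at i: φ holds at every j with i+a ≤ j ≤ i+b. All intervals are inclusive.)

none

p must hold from j=1 onward; find where it first fails.
  j=1: fails → no k works.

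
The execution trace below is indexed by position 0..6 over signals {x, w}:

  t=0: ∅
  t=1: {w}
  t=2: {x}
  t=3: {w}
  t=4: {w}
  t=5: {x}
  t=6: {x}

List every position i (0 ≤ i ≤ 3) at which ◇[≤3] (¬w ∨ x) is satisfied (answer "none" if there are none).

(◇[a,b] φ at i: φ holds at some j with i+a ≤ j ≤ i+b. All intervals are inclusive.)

0, 1, 2, 3

Evaluate at each i in [0,3]:
  i=0: ✓ (witness j=0)
  i=1: ✓ (witness j=2)
  i=2: ✓ (witness j=2)
  i=3: ✓ (witness j=5)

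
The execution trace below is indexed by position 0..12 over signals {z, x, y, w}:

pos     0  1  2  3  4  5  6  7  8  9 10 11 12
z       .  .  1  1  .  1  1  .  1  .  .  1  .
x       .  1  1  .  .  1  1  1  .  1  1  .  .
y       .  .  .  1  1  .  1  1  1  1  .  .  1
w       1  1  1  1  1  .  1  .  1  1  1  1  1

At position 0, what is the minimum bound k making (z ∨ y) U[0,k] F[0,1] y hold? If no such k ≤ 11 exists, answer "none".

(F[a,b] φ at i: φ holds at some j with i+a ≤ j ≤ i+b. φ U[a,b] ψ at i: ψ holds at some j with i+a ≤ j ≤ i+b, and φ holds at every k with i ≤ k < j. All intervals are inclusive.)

Need earliest j ≥ 0 with F[0,1] y, and (z ∨ y) at every k in [0,j-1].
  j=0: rhs fails.
  j=1: rhs fails.
  j=2: rhs holds but lhs fails at k=0.
  j=3: rhs holds but lhs fails at k=0.
  j=4: rhs holds but lhs fails at k=0.
  j=5: rhs holds but lhs fails at k=0.
  j=6: rhs holds but lhs fails at k=0.
  j=7: rhs holds but lhs fails at k=0.
  j=8: rhs holds but lhs fails at k=0.
  j=9: rhs holds but lhs fails at k=0.
  j=10: rhs fails.
  j=11: rhs holds but lhs fails at k=0.
No witness within the range → none.

none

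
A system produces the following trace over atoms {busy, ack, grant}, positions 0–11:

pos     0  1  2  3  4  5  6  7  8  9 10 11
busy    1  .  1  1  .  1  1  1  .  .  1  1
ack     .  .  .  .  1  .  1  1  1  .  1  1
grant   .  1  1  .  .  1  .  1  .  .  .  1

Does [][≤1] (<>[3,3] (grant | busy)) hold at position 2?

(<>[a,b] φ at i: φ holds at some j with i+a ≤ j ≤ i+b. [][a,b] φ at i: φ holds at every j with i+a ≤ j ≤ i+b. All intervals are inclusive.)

Check <>[3,3] (grant | busy) at every j in [2,3]:
  j=2: holds (witness at 5)
  j=3: holds (witness at 6)
All positions satisfy it → formula holds.

Holds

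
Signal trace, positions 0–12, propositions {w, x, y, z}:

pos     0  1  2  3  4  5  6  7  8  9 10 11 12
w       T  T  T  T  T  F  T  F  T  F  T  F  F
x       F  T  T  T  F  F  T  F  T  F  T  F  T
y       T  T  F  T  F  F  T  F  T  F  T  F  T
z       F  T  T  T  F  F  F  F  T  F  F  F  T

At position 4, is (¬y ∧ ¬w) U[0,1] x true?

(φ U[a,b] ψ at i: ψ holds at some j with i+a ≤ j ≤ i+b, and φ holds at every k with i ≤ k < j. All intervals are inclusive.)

Need some j in [4,5] with x, and (¬y ∧ ¬w) at every k in [4,j-1].
  j=4: x false.
  j=5: x false.
No j in the window works → until fails.

False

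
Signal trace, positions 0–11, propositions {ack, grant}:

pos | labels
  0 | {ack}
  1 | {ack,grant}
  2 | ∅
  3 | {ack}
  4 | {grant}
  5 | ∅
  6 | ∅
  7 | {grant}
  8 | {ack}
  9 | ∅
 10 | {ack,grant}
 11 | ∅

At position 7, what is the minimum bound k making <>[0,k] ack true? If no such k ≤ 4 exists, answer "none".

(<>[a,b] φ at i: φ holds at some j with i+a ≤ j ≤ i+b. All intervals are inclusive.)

1

Scan j = 7,8,… for ack:
  j=7: fails
  j=8: holds
First hit at j=8, so smallest k = 8-7 = 1.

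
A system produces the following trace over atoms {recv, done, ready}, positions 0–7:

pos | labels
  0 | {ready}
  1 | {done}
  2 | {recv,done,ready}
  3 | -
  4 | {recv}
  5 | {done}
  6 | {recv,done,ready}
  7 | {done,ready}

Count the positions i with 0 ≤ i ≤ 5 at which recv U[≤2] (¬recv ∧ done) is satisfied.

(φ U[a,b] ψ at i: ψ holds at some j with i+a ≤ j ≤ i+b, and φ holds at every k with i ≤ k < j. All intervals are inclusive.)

3

Evaluate at each i in [0,5]:
  i=0: ✗ (lhs fails at k=0 before rhs at j=1)
  i=1: ✓ (rhs at j=1)
  i=2: ✗ (no rhs in [2,4])
  i=3: ✗ (lhs fails at k=3 before rhs at j=5)
  i=4: ✓ (rhs at j=5; lhs holds on [4,4])
  i=5: ✓ (rhs at j=5)
Positions where it holds: {1, 4, 5} → 3.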